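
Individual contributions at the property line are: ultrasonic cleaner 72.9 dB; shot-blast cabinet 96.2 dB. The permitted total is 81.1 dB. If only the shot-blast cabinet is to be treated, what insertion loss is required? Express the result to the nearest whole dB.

Fixed contribution from the other source: Σ 10^(L/10) = 10^(72.9/10) = 1.950e+07 (72.90 dB).
To meet 81.1 dB overall, the treated shot-blast cabinet may contribute at most 10^(81.1/10) − 1.950e+07 = 1.093e+08, i.e. 80.39 dB.
So the shot-blast cabinet must be reduced from 96.2 to 80.39 dB: IL = 15.81 dB.

16 dB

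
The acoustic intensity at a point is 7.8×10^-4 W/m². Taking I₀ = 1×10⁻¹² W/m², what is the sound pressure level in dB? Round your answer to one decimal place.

L = 10·log₁₀(I/I₀) = 10·log₁₀(7.8×10^-4/10⁻¹²) = 10·log₁₀(7.8×10^8).
L = 10·(0.8921 + 8) = 88.92 dB.

88.9 dB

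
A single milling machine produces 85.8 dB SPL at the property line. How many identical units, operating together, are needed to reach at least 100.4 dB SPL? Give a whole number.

29

The shortfall is 100.4 − 85.8 = 14.6 dB, and N units add 10·log₁₀ N, so need 10·log₁₀ N ≥ 14.6.
N ≥ 10^(14.6/10) = 28.840, so N = 29.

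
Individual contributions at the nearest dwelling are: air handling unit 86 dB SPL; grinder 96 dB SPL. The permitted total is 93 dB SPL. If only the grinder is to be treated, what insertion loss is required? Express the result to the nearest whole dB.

4 dB

Fixed contribution from the other source: Σ 10^(L/10) = 10^(86/10) = 3.981e+08 (86.00 dB SPL).
The limit corresponds to 10^(93/10) = 1.995e+09; subtracting the fixed part leaves 1.597e+09 for the grinder, i.e. 92.03 dB SPL.
Required insertion loss = 96 − 92.03 = 3.97 dB.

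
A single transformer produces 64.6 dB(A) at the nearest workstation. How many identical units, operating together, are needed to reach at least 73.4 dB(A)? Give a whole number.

8

The shortfall is 73.4 − 64.6 = 8.8 dB, and N units add 10·log₁₀ N, so need 10·log₁₀ N ≥ 8.8.
N ≥ 10^(8.8/10) = 7.586, so N = 8.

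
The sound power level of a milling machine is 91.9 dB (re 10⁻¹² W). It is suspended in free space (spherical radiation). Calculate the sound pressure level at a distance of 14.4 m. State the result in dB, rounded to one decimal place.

57.7 dB

L_p = L_w − 10·log₁₀(4π·r²) with r = 14.4 m.
4π·r² = 2606 m², 10·log₁₀ of that is 34.159 dB.
L_p = 91.9 − 34.159 = 57.74 dB.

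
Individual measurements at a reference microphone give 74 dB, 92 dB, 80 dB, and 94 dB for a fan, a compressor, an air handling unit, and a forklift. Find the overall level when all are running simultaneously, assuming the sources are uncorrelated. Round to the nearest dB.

96 dB

Incoherent sources combine by intensity addition: L_total = 10·log₁₀(Σ 10^(L_i/10)).
Σ 10^(L/10) = 10^(74/10) + 10^(92/10) + 10^(80/10) + 10^(94/10) = 4.222e+09.
L_total = 10·log₁₀(4.222e+09) = 96.26 dB.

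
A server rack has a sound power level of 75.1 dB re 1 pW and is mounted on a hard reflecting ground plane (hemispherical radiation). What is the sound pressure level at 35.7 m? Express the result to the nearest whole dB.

Free-field hemispherical radiation: L_p = L_w − 10·log₁₀(2π·r²), r = 35.7 m.
2π·r² = 8008 m², 10·log₁₀ of that is 39.035 dB.
L_p = 75.1 − 39.035 = 36.06 dB.

36 dB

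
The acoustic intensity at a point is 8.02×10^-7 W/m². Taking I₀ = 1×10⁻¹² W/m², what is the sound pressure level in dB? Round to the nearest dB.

59 dB

Dividing by I₀ shifts the exponent by 12: I/I₀ = 8.02×10^5.
L = 10·(0.9042 + 5) = 59.04 dB.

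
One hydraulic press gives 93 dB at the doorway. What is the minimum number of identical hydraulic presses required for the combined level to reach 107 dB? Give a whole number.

Need L₁ + 10·log₁₀ N ≥ 107, i.e. log₁₀ N ≥ 1.40.
N ≥ 10^(14.0/10) = 25.119, so N = 26.

26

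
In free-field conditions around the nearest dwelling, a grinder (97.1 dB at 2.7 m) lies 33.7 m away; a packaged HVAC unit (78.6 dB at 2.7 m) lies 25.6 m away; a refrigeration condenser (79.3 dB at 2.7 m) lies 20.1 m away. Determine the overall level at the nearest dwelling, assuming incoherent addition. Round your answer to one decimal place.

Propagate each source to the receiver with L = L_ref − 20·log₁₀(r/r_ref), then add intensities.
grinder: 97.1 − 20·log₁₀(33.7/2.7) = 97.1 − 21.93 = 75.17 dB.
packaged HVAC unit: 78.6 − 20·log₁₀(25.6/2.7) = 78.6 − 19.54 = 59.06 dB.
refrigeration condenser: 79.3 − 20·log₁₀(20.1/2.7) = 79.3 − 17.44 = 61.86 dB.
Σ 10^(L/10) = 3.526e+07 → L_total = 10·log₁₀(3.526e+07) = 75.47 dB.

75.5 dB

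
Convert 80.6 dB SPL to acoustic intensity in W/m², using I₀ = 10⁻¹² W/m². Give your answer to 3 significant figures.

L = 10·log₁₀(I/I₀) ⇒ I = I₀·10^(L/10) = 10⁻¹² × 10^8.06.

0.000115 W/m²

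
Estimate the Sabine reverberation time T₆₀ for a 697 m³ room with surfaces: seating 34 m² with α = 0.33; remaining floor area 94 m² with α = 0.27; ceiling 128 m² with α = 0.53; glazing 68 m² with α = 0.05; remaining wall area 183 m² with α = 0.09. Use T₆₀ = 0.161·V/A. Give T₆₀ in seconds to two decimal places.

0.90 s

A = Σ Sᵢαᵢ = 34·0.33 + 94·0.27 + 128·0.53 + 68·0.05 + 183·0.09 = 124.31 m².
T₆₀ = 0.161·V/A = 0.161·697/124.31 = 0.903 s.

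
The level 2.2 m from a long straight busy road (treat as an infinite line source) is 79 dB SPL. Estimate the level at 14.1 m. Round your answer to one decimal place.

70.9 dB SPL

Cylindrical spreading from a line source gives a 10·log₁₀(r₂/r₁) drop.
L₂ = 79 − 10·log₁₀(14.1/2.2) = 79 − 8.068 = 70.93 dB SPL.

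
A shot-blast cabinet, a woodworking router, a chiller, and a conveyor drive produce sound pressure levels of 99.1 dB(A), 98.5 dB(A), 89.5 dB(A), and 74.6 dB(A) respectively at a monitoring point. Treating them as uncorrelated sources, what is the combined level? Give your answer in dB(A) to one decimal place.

For uncorrelated sources the intensities add, so convert each level to linear form, sum, and take 10·log₁₀ of the total.
Σ 10^(L/10) = 10^(99.1/10) + 10^(98.5/10) + 10^(89.5/10) + 10^(74.6/10) = 1.613e+10.
L_total = 10·log₁₀(1.613e+10) = 102.08 dB(A).

102.1 dB(A)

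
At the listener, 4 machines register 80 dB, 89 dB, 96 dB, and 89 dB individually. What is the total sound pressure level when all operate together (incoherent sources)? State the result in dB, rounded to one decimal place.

Incoherent sources combine by intensity addition: L_total = 10·log₁₀(Σ 10^(L_i/10)).
Σ 10^(L/10) = 10^(80/10) + 10^(89/10) + 10^(96/10) + 10^(89/10) = 5.670e+09.
L_total = 10·log₁₀(5.670e+09) = 97.54 dB.

97.5 dB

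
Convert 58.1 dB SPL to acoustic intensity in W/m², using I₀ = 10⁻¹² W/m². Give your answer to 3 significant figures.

I/I₀ = 10^(58.1/10) = 6.457e+05, so I = 6.457e+05 × 10⁻¹² W/m².

6.46e-07 W/m²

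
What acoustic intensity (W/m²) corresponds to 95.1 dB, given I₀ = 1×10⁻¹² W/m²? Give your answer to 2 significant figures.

0.0032 W/m²

I = I₀·10^(L/10) = 10⁻¹² × 10^(95.1/10) = 10^(-2.490).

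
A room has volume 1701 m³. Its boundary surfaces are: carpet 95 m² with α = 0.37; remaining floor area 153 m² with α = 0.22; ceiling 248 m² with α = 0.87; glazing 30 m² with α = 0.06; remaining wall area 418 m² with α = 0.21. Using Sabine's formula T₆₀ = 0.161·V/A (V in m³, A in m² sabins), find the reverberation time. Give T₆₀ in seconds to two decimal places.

Total absorption A = 95·0.37 + 153·0.22 + 248·0.87 + 30·0.06 + 418·0.21 = 374.15 m² sabins.
T₆₀ = 0.161·V/A = 0.161·1701/374.15 = 0.732 s.

0.73 s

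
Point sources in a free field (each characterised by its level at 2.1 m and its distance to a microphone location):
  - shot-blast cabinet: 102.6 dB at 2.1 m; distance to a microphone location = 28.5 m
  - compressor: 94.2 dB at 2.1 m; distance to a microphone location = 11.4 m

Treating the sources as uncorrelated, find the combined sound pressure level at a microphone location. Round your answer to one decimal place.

82.7 dB

Propagate each source to the receiver with L = L_ref − 20·log₁₀(r/r_ref), then add intensities.
shot-blast cabinet: 102.6 − 20·log₁₀(28.5/2.1) = 102.6 − 22.65 = 79.95 dB.
compressor: 94.2 − 20·log₁₀(11.4/2.1) = 94.2 − 14.69 = 79.51 dB.
Σ 10^(L/10) = 1.881e+08 → L_total = 10·log₁₀(1.881e+08) = 82.74 dB.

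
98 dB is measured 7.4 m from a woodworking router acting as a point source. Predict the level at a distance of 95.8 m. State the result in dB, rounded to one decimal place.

For a point source, L₂ = L₁ − 20·log₁₀(r₂/r₁).
L₂ = 98 − 20·log₁₀(95.8/7.4) = 98 − 22.243 = 75.76 dB.

75.8 dB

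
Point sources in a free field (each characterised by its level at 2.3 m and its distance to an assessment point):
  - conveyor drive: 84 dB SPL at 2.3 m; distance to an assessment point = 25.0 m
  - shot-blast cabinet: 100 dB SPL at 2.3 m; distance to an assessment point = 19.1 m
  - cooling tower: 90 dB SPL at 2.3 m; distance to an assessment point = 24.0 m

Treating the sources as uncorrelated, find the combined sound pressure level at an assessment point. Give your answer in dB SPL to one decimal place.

Propagate each source to the receiver with L = L_ref − 20·log₁₀(r/r_ref), then add intensities.
conveyor drive: 84 − 20·log₁₀(25.0/2.3) = 84 − 20.72 = 63.28 dB SPL.
shot-blast cabinet: 100 − 20·log₁₀(19.1/2.3) = 100 − 18.39 = 81.61 dB SPL.
cooling tower: 90 − 20·log₁₀(24.0/2.3) = 90 − 20.37 = 69.63 dB SPL.
Σ 10^(L/10) = 1.563e+08 → L_total = 10·log₁₀(1.563e+08) = 81.94 dB SPL.

81.9 dB SPL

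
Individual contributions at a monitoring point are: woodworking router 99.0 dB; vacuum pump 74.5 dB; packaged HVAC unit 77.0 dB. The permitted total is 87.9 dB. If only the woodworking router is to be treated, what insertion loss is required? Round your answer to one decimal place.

The untreated sources together contribute 10^(74.5/10) + 10^(77.0/10) = 7.830e+07, i.e. 78.94 dB.
To meet 87.9 dB overall, the treated woodworking router may contribute at most 10^(87.9/10) − 7.830e+07 = 5.383e+08, i.e. 87.31 dB.
So the woodworking router must be reduced from 99.0 to 87.31 dB: IL = 11.69 dB.

11.7 dB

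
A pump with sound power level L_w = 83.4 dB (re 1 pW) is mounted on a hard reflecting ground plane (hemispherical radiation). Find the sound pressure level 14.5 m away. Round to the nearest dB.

L_p = L_w − 10·log₁₀(2π·r²) with r = 14.5 m.
2π·r² = 1321 m², 10·log₁₀ of that is 31.209 dB.
L_p = 83.4 − 31.209 = 52.19 dB.

52 dB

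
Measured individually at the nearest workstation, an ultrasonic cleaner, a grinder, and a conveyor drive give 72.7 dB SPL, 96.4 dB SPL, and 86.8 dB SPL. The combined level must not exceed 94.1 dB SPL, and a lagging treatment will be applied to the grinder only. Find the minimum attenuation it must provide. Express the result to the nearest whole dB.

3 dB

The untreated sources together contribute 10^(72.7/10) + 10^(86.8/10) = 4.973e+08, i.e. 86.97 dB SPL.
To meet 94.1 dB SPL overall, the treated grinder may contribute at most 10^(94.1/10) − 4.973e+08 = 2.073e+09, i.e. 93.17 dB SPL.
Required insertion loss = 96.4 − 93.17 = 3.23 dB.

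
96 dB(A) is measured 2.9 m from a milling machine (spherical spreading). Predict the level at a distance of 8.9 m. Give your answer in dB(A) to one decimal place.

86.3 dB(A)

Point-source attenuation: ΔL = 20·log₁₀(r₂/r₁) = 20·log₁₀(8.9/2.9) = 9.740 dB.
L₂ = 96 − 20·log₁₀(8.9/2.9) = 96 − 9.740 = 86.26 dB(A).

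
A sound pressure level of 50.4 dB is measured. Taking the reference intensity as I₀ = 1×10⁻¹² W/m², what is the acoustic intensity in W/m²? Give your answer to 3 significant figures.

I/I₀ = 10^(50.4/10) = 1.096e+05, so I = 1.096e+05 × 10⁻¹² W/m².

1.10e-07 W/m²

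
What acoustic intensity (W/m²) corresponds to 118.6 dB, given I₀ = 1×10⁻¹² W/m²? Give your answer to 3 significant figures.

0.724 W/m²

I = I₀·10^(L/10) = 10⁻¹² × 10^(118.6/10) = 10^(-0.140).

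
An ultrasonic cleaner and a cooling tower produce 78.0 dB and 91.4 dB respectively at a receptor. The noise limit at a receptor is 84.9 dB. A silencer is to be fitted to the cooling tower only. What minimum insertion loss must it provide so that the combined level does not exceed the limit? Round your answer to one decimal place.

7.5 dB

Fixed contribution from the other source: Σ 10^(L/10) = 10^(78.0/10) = 6.310e+07 (78.00 dB).
To meet 84.9 dB overall, the treated cooling tower may contribute at most 10^(84.9/10) − 6.310e+07 = 2.459e+08, i.e. 83.91 dB.
So the cooling tower must be reduced from 91.4 to 83.91 dB: IL = 7.49 dB.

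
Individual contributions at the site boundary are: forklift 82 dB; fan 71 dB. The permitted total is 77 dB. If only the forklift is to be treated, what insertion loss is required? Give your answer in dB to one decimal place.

The untreated sources together contribute 10^(71/10) = 1.259e+07, i.e. 71.00 dB.
The limit corresponds to 10^(77/10) = 5.012e+07; subtracting the fixed part leaves 3.753e+07 for the forklift, i.e. 75.74 dB.
So the forklift must be reduced from 82 to 75.74 dB: IL = 6.26 dB.

6.3 dB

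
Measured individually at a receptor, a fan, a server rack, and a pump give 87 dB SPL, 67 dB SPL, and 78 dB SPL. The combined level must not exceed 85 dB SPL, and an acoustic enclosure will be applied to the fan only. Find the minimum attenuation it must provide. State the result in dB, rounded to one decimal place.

3.1 dB

The untreated sources together contribute 10^(67/10) + 10^(78/10) = 6.811e+07, i.e. 78.33 dB SPL.
To meet 85 dB SPL overall, the treated fan may contribute at most 10^(85/10) − 6.811e+07 = 2.481e+08, i.e. 83.95 dB SPL.
Required insertion loss = 87 − 83.95 = 3.05 dB.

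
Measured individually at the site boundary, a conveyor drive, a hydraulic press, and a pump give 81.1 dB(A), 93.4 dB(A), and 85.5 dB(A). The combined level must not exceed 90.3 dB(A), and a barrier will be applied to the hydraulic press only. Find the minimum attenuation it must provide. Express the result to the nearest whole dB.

The untreated sources together contribute 10^(81.1/10) + 10^(85.5/10) = 4.836e+08, i.e. 86.85 dB(A).
The limit corresponds to 10^(90.3/10) = 1.072e+09; subtracting the fixed part leaves 5.879e+08 for the hydraulic press, i.e. 87.69 dB(A).
Required insertion loss = 93.4 − 87.69 = 5.71 dB.

6 dB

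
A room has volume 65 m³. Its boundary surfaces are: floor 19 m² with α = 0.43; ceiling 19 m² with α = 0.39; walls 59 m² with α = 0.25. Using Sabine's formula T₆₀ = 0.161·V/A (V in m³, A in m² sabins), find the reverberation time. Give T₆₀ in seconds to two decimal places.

0.35 s

A = Σ Sᵢαᵢ = 19·0.43 + 19·0.39 + 59·0.25 = 30.33 m².
T₆₀ = 0.161 × 65 / 30.33 = 0.345 s.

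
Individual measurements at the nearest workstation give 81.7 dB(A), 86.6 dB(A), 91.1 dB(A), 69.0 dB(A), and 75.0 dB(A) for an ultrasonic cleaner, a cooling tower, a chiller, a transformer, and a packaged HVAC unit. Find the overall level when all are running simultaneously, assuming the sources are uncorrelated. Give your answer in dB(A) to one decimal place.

92.9 dB(A)

For uncorrelated sources the intensities add, so convert each level to linear form, sum, and take 10·log₁₀ of the total.
Σ 10^(L/10) = 10^(81.7/10) + 10^(86.6/10) + 10^(91.1/10) + 10^(69.0/10) + 10^(75.0/10) = 1.933e+09.
L_total = 10·log₁₀(1.933e+09) = 92.86 dB(A).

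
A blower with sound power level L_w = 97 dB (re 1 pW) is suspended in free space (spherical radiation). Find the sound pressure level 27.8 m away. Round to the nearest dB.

The power spreads over a sphere of area 4π·r², so L_p = L_w − 10·log₁₀(4π·r²).
4π·r² = 9712 m², 10·log₁₀ of that is 39.873 dB.
L_p = 97 − 39.873 = 57.13 dB.

57 dB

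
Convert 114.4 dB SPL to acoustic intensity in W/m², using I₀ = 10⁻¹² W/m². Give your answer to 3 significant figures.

0.275 W/m²

L = 10·log₁₀(I/I₀) ⇒ I = I₀·10^(L/10) = 10⁻¹² × 10^11.44.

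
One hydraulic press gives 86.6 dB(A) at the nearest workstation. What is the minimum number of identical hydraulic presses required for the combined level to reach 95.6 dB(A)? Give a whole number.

8

The shortfall is 95.6 − 86.6 = 9.0 dB, and N units add 10·log₁₀ N, so need 10·log₁₀ N ≥ 9.0.
N ≥ 10^(9.0/10) = 7.943, so N = 8.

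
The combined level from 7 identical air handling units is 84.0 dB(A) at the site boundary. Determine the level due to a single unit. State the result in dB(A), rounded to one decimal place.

Dividing the total intensity by 7 lowers the level by 10·log₁₀ 7 = 8.451 dB: L₁ = 84.0 − 8.451.

75.5 dB(A)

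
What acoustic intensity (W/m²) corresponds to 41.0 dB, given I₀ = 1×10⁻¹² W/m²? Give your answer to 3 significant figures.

1.26e-08 W/m²

I/I₀ = 10^(41.0/10) = 1.259e+04, so I = 1.259e+04 × 10⁻¹² W/m².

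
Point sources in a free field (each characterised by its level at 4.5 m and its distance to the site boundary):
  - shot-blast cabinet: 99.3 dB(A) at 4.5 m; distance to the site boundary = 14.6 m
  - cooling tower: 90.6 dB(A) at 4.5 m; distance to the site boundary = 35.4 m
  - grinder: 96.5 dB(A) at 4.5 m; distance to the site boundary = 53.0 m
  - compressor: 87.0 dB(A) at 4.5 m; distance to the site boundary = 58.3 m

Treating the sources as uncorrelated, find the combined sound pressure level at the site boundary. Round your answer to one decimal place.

89.4 dB(A)

Apply inverse-square spreading to bring every level to the receiver, then sum 10^(L/10).
shot-blast cabinet: 99.3 − 20·log₁₀(14.6/4.5) = 99.3 − 10.22 = 89.08 dB(A).
cooling tower: 90.6 − 20·log₁₀(35.4/4.5) = 90.6 − 17.92 = 72.68 dB(A).
grinder: 96.5 − 20·log₁₀(53.0/4.5) = 96.5 − 21.42 = 75.08 dB(A).
compressor: 87.0 − 20·log₁₀(58.3/4.5) = 87.0 − 22.25 = 64.75 dB(A).
Σ 10^(L/10) = 8.623e+08 → L_total = 10·log₁₀(8.623e+08) = 89.36 dB(A).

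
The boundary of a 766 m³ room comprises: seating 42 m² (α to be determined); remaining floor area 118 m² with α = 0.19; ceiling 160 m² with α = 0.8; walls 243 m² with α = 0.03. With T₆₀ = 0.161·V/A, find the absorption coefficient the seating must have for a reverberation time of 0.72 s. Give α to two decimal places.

0.32

A = 0.161·V/T₆₀ = 0.161·766/0.72 = 171.29 m² sabins.
Absorption from the other surfaces = 118·0.19 + 160·0.8 + 243·0.03 = 157.71 m², so the seating must supply 13.58 m² over 42 m².
α = 13.58/42 = 0.323.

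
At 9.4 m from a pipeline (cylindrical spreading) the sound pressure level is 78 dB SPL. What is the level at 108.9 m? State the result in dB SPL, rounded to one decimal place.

Cylindrical spreading from a line source gives a 10·log₁₀(r₂/r₁) drop.
L₂ = 78 − 10·log₁₀(108.9/9.4) = 78 − 10.639 = 67.36 dB SPL.

67.4 dB SPL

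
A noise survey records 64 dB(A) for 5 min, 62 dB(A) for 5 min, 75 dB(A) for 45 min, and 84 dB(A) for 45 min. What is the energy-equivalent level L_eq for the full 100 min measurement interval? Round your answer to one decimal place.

L_eq = 10·log₁₀[(1/T)·Σ tᵢ·10^(Lᵢ/10)] with T = 100 min.
Σ tᵢ·10^(Lᵢ/10) = 5·10^(64/10) + 5·10^(62/10) + 45·10^(75/10) + 45·10^(84/10) = 1.275e+10.
L_eq = 10·log₁₀(1.275e+10/100) = 81.05 dB(A).

81.1 dB(A)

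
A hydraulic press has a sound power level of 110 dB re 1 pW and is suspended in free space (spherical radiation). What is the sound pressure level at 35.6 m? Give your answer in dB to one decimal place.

68.0 dB

L_p = L_w − 10·log₁₀(4π·r²) with r = 35.6 m.
4π·r² = 1.593e+04 m², 10·log₁₀ of that is 42.021 dB.
L_p = 110 − 42.021 = 67.98 dB.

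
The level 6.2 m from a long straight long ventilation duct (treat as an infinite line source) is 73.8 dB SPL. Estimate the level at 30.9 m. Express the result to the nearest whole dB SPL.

Line-source attenuation: ΔL = 10·log₁₀(r₂/r₁) = 10·log₁₀(30.9/6.2) = 6.976 dB.
L₂ = 73.8 − 10·log₁₀(30.9/6.2) = 73.8 − 6.976 = 66.82 dB SPL.

67 dB SPL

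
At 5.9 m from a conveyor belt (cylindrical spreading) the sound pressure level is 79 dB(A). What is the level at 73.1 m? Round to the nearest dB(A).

68 dB(A)

Line-source attenuation: ΔL = 10·log₁₀(r₂/r₁) = 10·log₁₀(73.1/5.9) = 10.931 dB.
L₂ = 79 − 10·log₁₀(73.1/5.9) = 79 − 10.931 = 68.07 dB(A).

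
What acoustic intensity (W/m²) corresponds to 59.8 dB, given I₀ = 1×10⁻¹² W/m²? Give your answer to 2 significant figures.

L = 10·log₁₀(I/I₀) ⇒ I = I₀·10^(L/10) = 10⁻¹² × 10^5.98.

9.5e-07 W/m²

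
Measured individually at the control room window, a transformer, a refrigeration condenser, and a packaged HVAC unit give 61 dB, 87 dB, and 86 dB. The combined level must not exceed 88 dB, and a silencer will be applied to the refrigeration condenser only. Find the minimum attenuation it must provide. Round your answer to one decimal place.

Fixed contribution from the other sources: Σ 10^(L/10) = 10^(61/10) + 10^(86/10) = 3.994e+08 (86.01 dB).
The limit corresponds to 10^(88/10) = 6.310e+08; subtracting the fixed part leaves 2.316e+08 for the refrigeration condenser, i.e. 83.65 dB.
So the refrigeration condenser must be reduced from 87 to 83.65 dB: IL = 3.35 dB.

3.4 dB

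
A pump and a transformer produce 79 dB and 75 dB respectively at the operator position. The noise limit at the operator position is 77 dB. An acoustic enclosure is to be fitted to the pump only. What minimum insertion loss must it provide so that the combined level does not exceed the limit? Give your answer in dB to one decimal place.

Fixed contribution from the other source: Σ 10^(L/10) = 10^(75/10) = 3.162e+07 (75.00 dB).
To meet 77 dB overall, the treated pump may contribute at most 10^(77/10) − 3.162e+07 = 1.850e+07, i.e. 72.67 dB.
Required insertion loss = 79 − 72.67 = 6.33 dB.

6.3 dB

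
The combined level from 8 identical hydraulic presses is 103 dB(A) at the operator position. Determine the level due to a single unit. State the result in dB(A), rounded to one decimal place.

94.0 dB(A)

8 equal contributions raise the level by 10·log₁₀ 8 = 9.031 dB, so each unit alone gives 103 − 9.031.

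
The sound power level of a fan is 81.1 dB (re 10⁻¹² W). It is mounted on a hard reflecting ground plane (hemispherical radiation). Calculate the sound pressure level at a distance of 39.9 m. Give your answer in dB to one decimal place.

The power spreads over a hemisphere of area 2π·r², so L_p = L_w − 10·log₁₀(2π·r²).
2π·r² = 1e+04 m², 10·log₁₀ of that is 40.001 dB.
L_p = 81.1 − 40.001 = 41.10 dB.

41.1 dB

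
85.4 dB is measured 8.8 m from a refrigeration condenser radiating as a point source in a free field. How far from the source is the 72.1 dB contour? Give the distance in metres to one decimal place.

Point-source spreading drops the level by 20·log₁₀(r₂/r₁); inverting, r₂/r₁ = 10^(ΔL/20).
r₂ = 8.8·10^((85.4−72.1)/20) = 8.8·10^(13.3/20) = 40.69 m.

40.7 m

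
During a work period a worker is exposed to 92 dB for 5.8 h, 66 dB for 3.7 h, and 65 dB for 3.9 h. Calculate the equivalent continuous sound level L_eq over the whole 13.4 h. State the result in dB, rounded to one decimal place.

L_eq = 10·log₁₀[(1/T)·Σ tᵢ·10^(Lᵢ/10)] with T = 13.4 h.
Σ tᵢ·10^(Lᵢ/10) = 5.8·10^(92/10) + 3.7·10^(66/10) + 3.9·10^(65/10) = 9.219e+09.
L_eq = 10·log₁₀(9.219e+09/13.4) = 88.38 dB.

88.4 dB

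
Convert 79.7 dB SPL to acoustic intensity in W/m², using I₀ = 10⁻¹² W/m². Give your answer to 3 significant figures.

I = I₀·10^(L/10) = 10⁻¹² × 10^(79.7/10) = 10^(-4.030).

9.33e-05 W/m²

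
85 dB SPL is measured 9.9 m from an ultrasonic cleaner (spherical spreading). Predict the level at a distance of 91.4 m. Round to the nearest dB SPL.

66 dB SPL

Spherical spreading from a point source gives a 20·log₁₀(r₂/r₁) drop.
L₂ = 85 − 20·log₁₀(91.4/9.9) = 85 − 19.306 = 65.69 dB SPL.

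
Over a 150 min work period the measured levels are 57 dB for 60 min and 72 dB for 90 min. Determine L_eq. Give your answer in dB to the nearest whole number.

The energy average is taken in the linear domain: L_eq = 10·log₁₀[(Σ tᵢ·10^(Lᵢ/10))/T], T = 150 min.
Σ tᵢ·10^(Lᵢ/10) = 60·10^(57/10) + 90·10^(72/10) = 1.456e+09.
L_eq = 10·log₁₀(1.456e+09/150) = 69.87 dB.

70 dB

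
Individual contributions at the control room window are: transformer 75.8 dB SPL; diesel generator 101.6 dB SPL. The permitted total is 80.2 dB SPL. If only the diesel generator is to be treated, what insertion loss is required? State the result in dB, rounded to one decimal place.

23.4 dB

Fixed contribution from the other source: Σ 10^(L/10) = 10^(75.8/10) = 3.802e+07 (75.80 dB SPL).
To meet 80.2 dB SPL overall, the treated diesel generator may contribute at most 10^(80.2/10) − 3.802e+07 = 6.669e+07, i.e. 78.24 dB SPL.
Required insertion loss = 101.6 − 78.24 = 23.36 dB.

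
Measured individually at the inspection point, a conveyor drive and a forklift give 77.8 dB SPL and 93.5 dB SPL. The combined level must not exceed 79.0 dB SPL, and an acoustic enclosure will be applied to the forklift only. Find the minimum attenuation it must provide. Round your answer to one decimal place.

20.7 dB

Fixed contribution from the other source: Σ 10^(L/10) = 10^(77.8/10) = 6.026e+07 (77.80 dB SPL).
The limit corresponds to 10^(79.0/10) = 7.943e+07; subtracting the fixed part leaves 1.918e+07 for the forklift, i.e. 72.83 dB SPL.
Required insertion loss = 93.5 − 72.83 = 20.67 dB.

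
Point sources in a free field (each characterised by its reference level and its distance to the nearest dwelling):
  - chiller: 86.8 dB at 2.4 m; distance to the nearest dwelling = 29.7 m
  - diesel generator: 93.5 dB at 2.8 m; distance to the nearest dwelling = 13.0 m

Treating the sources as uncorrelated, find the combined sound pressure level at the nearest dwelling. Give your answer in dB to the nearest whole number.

80 dB

First find each source's level at the receiver (point-source: −20·log₁₀(r/r_ref)), then combine on an intensity basis.
chiller: 86.8 − 20·log₁₀(29.7/2.4) = 86.8 − 21.85 = 64.95 dB.
diesel generator: 93.5 − 20·log₁₀(13.0/2.8) = 93.5 − 13.34 = 80.16 dB.
Σ 10^(L/10) = 1.070e+08 → L_total = 10·log₁₀(1.070e+08) = 80.29 dB.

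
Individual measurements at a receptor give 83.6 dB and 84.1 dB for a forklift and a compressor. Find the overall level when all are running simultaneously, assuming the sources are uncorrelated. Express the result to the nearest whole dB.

For uncorrelated sources the intensities add, so convert each level to linear form, sum, and take 10·log₁₀ of the total.
Σ 10^(L/10) = 10^(83.6/10) + 10^(84.1/10) = 4.861e+08.
L_total = 10·log₁₀(4.861e+08) = 86.87 dB.

87 dB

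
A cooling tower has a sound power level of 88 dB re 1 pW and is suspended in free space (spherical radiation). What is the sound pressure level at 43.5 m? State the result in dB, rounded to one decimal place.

L_p = L_w − 10·log₁₀(4π·r²) with r = 43.5 m.
4π·r² = 2.378e+04 m², 10·log₁₀ of that is 43.762 dB.
L_p = 88 − 43.762 = 44.24 dB.

44.2 dB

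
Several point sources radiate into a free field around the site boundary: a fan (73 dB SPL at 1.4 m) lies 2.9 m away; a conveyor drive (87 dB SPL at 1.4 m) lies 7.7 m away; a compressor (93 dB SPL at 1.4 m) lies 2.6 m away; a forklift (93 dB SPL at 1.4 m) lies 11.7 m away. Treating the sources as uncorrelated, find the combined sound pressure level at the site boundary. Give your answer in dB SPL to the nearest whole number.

88 dB SPL

First find each source's level at the receiver (point-source: −20·log₁₀(r/r_ref)), then combine on an intensity basis.
fan: 73 − 20·log₁₀(2.9/1.4) = 73 − 6.33 = 66.67 dB SPL.
conveyor drive: 87 − 20·log₁₀(7.7/1.4) = 87 − 14.81 = 72.19 dB SPL.
compressor: 93 − 20·log₁₀(2.6/1.4) = 93 − 5.38 = 87.62 dB SPL.
forklift: 93 − 20·log₁₀(11.7/1.4) = 93 − 18.44 = 74.56 dB SPL.
Σ 10^(L/10) = 6.283e+08 → L_total = 10·log₁₀(6.283e+08) = 87.98 dB SPL.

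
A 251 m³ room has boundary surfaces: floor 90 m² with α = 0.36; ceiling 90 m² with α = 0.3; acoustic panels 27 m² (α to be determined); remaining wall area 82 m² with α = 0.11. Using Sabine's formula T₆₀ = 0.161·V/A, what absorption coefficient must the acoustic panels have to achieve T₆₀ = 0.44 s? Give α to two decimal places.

Required total absorption A = 0.161·251/0.44 = 91.84 m².
Absorption from the other surfaces = 90·0.36 + 90·0.3 + 82·0.11 = 68.42 m², so the acoustic panels must supply 23.42 m² over 27 m².
α = 23.42/27 = 0.868.

0.87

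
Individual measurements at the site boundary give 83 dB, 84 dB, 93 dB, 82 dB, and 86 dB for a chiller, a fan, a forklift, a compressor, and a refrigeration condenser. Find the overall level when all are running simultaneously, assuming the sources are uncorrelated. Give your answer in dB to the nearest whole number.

For uncorrelated sources the intensities add, so convert each level to linear form, sum, and take 10·log₁₀ of the total.
Σ 10^(L/10) = 10^(83/10) + 10^(84/10) + 10^(93/10) + 10^(82/10) + 10^(86/10) = 3.003e+09.
L_total = 10·log₁₀(3.003e+09) = 94.77 dB.

95 dB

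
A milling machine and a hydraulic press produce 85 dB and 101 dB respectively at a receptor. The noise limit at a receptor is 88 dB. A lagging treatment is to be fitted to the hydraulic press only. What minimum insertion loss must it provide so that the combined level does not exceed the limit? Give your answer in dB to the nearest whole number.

16 dB

The untreated sources together contribute 10^(85/10) = 3.162e+08, i.e. 85.00 dB.
The limit corresponds to 10^(88/10) = 6.310e+08; subtracting the fixed part leaves 3.147e+08 for the hydraulic press, i.e. 84.98 dB.
So the hydraulic press must be reduced from 101 to 84.98 dB: IL = 16.02 dB.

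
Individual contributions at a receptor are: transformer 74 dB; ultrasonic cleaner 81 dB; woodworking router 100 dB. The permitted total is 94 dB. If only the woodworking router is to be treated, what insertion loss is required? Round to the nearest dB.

Everything except the woodworking router sums to 10^(74/10) + 10^(81/10) = 1.510e+08 in linear terms, 81.79 dB.
The limit corresponds to 10^(94/10) = 2.512e+09; subtracting the fixed part leaves 2.361e+09 for the woodworking router, i.e. 93.73 dB.
Required insertion loss = 100 − 93.73 = 6.27 dB.

6 dB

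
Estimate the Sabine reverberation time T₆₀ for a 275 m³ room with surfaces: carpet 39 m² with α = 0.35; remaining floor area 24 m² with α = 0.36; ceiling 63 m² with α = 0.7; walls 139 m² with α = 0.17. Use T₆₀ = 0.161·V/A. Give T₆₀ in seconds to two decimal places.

0.49 s

Total absorption A = 39·0.35 + 24·0.36 + 63·0.7 + 139·0.17 = 90.02 m² sabins.
T₆₀ = 0.161 × 275 / 90.02 = 0.492 s.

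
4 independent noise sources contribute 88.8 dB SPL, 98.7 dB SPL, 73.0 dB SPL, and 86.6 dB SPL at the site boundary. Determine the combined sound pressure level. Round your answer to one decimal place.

99.4 dB SPL

Incoherent sources combine by intensity addition: L_total = 10·log₁₀(Σ 10^(L_i/10)).
Σ 10^(L/10) = 10^(88.8/10) + 10^(98.7/10) + 10^(73.0/10) + 10^(86.6/10) = 8.649e+09.
L_total = 10·log₁₀(8.649e+09) = 99.37 dB SPL.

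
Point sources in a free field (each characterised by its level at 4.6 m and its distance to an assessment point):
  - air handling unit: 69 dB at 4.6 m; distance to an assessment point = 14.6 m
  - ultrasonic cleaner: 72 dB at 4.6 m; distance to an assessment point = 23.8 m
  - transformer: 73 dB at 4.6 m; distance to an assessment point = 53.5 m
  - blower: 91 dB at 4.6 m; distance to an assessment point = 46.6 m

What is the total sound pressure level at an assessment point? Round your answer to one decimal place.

71.4 dB

First find each source's level at the receiver (point-source: −20·log₁₀(r/r_ref)), then combine on an intensity basis.
air handling unit: 69 − 20·log₁₀(14.6/4.6) = 69 − 10.03 = 58.97 dB.
ultrasonic cleaner: 72 − 20·log₁₀(23.8/4.6) = 72 − 14.28 = 57.72 dB.
transformer: 73 − 20·log₁₀(53.5/4.6) = 73 − 21.31 = 51.69 dB.
blower: 91 − 20·log₁₀(46.6/4.6) = 91 − 20.11 = 70.89 dB.
Σ 10^(L/10) = 1.380e+07 → L_total = 10·log₁₀(1.380e+07) = 71.40 dB.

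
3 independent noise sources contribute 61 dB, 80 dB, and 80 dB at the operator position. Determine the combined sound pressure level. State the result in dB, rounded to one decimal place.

Incoherent sources combine by intensity addition: L_total = 10·log₁₀(Σ 10^(L_i/10)).
Σ 10^(L/10) = 10^(61/10) + 10^(80/10) + 10^(80/10) = 2.013e+08.
L_total = 10·log₁₀(2.013e+08) = 83.04 dB.

83.0 dB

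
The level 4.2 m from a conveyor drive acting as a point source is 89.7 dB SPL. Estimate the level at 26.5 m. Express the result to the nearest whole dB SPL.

Spherical spreading from a point source gives a 20·log₁₀(r₂/r₁) drop.
L₂ = 89.7 − 20·log₁₀(26.5/4.2) = 89.7 − 16.000 = 73.70 dB SPL.

74 dB SPL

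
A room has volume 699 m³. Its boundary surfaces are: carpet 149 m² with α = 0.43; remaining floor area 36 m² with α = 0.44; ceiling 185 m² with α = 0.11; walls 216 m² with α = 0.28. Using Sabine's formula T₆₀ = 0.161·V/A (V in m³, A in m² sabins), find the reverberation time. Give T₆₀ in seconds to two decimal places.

A = Σ Sᵢαᵢ = 149·0.43 + 36·0.44 + 185·0.11 + 216·0.28 = 160.74 m².
T₆₀ = 0.161 × 699 / 160.74 = 0.700 s.

0.70 s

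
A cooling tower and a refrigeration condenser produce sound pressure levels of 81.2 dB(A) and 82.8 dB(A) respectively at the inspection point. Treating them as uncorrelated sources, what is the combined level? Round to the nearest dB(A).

85 dB(A)

Incoherent sources combine by intensity addition: L_total = 10·log₁₀(Σ 10^(L_i/10)).
Σ 10^(L/10) = 10^(81.2/10) + 10^(82.8/10) = 3.224e+08.
L_total = 10·log₁₀(3.224e+08) = 85.08 dB(A).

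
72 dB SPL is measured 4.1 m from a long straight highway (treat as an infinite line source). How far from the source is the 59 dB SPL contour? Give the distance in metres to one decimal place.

For a line source L₁ − L₂ = 10·log₁₀(r₂/r₁), so r₂ = r₁·10^((L₁−L₂)/10).
r₂ = 4.1·10^((72−59)/10) = 4.1·10^(13.0/10) = 81.81 m.

81.8 m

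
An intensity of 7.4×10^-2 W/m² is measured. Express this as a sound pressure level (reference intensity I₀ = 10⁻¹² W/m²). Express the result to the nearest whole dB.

Dividing by I₀ shifts the exponent by 12: I/I₀ = 7.4×10^10.
L = 10·(0.8692 + 10) = 108.69 dB.

109 dB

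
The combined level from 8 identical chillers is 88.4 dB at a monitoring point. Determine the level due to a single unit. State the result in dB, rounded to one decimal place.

Dividing the total intensity by 8 lowers the level by 10·log₁₀ 8 = 9.031 dB: L₁ = 88.4 − 9.031.

79.4 dB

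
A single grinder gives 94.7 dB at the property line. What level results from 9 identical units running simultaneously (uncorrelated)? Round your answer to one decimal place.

L_total = L₁ + 10·log₁₀ N for N identical incoherent sources.
L_total = 94.7 + 10·log₁₀(9) = 94.7 + 9.542 = 104.24 dB.

104.2 dB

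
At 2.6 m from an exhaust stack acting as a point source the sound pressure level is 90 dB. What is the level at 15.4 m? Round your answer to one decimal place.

Point-source attenuation: ΔL = 20·log₁₀(r₂/r₁) = 20·log₁₀(15.4/2.6) = 15.451 dB.
L₂ = 90 − 20·log₁₀(15.4/2.6) = 90 − 15.451 = 74.55 dB.

74.5 dB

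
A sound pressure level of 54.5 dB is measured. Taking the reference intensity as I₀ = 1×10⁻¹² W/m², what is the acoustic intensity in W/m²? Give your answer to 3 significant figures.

I = I₀·10^(L/10) = 10⁻¹² × 10^(54.5/10) = 10^(-6.550).

2.82e-07 W/m²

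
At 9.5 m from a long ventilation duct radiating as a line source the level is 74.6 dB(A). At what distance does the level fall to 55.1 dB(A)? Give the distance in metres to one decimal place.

For a line source L₁ − L₂ = 10·log₁₀(r₂/r₁), so r₂ = r₁·10^((L₁−L₂)/10).
r₂ = 9.5·10^((74.6−55.1)/10) = 9.5·10^(19.5/10) = 846.69 m.

846.7 m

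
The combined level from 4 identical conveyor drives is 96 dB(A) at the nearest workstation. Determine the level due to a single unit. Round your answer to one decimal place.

90.0 dB(A)

For N identical incoherent sources L_total = L₁ + 10·log₁₀ N, so L₁ = 96 − 10·log₁₀(4) = 96 − 6.021.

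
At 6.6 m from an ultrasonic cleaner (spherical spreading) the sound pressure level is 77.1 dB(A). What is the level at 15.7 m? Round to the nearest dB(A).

70 dB(A)

Spherical spreading from a point source gives a 20·log₁₀(r₂/r₁) drop.
L₂ = 77.1 − 20·log₁₀(15.7/6.6) = 77.1 − 7.527 = 69.57 dB(A).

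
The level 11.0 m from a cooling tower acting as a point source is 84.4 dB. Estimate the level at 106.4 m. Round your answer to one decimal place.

64.7 dB

Point-source attenuation: ΔL = 20·log₁₀(r₂/r₁) = 20·log₁₀(106.4/11.0) = 19.711 dB.
L₂ = 84.4 − 20·log₁₀(106.4/11.0) = 84.4 − 19.711 = 64.69 dB.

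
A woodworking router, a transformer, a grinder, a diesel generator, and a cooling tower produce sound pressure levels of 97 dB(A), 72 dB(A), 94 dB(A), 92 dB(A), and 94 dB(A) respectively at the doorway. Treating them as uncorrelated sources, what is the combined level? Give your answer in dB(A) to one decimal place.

Incoherent sources combine by intensity addition: L_total = 10·log₁₀(Σ 10^(L_i/10)).
Σ 10^(L/10) = 10^(97/10) + 10^(72/10) + 10^(94/10) + 10^(92/10) + 10^(94/10) = 1.164e+10.
L_total = 10·log₁₀(1.164e+10) = 100.66 dB(A).

100.7 dB(A)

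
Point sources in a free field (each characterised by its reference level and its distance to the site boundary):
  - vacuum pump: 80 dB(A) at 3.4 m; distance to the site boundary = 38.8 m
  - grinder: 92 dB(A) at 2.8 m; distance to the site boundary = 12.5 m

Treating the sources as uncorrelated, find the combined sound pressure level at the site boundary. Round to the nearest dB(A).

79 dB(A)

Apply inverse-square spreading to bring every level to the receiver, then sum 10^(L/10).
vacuum pump: 80 − 20·log₁₀(38.8/3.4) = 80 − 21.15 = 58.85 dB(A).
grinder: 92 − 20·log₁₀(12.5/2.8) = 92 − 13.00 = 79.00 dB(A).
Σ 10^(L/10) = 8.029e+07 → L_total = 10·log₁₀(8.029e+07) = 79.05 dB(A).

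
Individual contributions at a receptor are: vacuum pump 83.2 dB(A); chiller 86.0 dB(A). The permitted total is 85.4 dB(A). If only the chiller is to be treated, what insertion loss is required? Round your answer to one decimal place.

4.6 dB

Fixed contribution from the other source: Σ 10^(L/10) = 10^(83.2/10) = 2.089e+08 (83.20 dB(A)).
To meet 85.4 dB(A) overall, the treated chiller may contribute at most 10^(85.4/10) − 2.089e+08 = 1.378e+08, i.e. 81.39 dB(A).
So the chiller must be reduced from 86.0 to 81.39 dB(A): IL = 4.61 dB.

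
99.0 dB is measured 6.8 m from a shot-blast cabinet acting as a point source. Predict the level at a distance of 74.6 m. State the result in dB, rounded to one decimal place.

Point-source attenuation: ΔL = 20·log₁₀(r₂/r₁) = 20·log₁₀(74.6/6.8) = 20.805 dB.
L₂ = 99.0 − 20·log₁₀(74.6/6.8) = 99.0 − 20.805 = 78.20 dB.

78.2 dB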